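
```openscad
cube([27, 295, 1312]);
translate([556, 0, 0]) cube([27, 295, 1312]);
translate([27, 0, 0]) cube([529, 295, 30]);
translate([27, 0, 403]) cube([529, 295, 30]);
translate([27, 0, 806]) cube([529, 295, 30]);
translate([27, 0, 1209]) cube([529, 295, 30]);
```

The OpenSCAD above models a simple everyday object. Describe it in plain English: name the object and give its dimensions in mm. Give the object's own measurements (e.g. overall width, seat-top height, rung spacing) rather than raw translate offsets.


An open bookshelf. Two side panels, each 27 mm thick, 295 mm deep and 1312 mm tall, stand 583 mm apart (outside-to-outside). Between them sit 4 shelves, each 30 mm thick and 295 mm deep, spanning the full gap between the sides. The bottom shelf rests on the floor (its underside at z = 0) and the clear gap between one shelf's top and the next shelf's underside is 373 mm.


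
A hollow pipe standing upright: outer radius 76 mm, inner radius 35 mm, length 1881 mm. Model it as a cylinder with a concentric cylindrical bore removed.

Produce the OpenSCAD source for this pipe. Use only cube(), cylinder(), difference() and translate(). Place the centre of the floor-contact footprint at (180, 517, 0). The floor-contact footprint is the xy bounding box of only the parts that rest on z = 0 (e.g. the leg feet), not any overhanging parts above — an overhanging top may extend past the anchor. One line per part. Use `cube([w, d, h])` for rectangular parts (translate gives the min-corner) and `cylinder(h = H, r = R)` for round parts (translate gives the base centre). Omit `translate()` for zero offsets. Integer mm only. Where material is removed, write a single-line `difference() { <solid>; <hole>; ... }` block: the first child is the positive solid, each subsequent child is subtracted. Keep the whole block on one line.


difference() { translate([180, 517, 0]) cylinder(h = 1881, r = 76); translate([180, 517, 0]) cylinder(h = 1881, r = 35); }


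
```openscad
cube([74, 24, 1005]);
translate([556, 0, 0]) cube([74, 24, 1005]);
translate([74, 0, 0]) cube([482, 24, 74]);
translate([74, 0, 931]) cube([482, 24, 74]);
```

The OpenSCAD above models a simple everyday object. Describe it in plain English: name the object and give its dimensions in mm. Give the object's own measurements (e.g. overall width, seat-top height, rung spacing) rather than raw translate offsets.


A rectangular picture frame lying in the x–z plane (depth along y). The opening is 482 mm wide (x) by 857 mm tall (z), surrounded by a border 74 mm wide on all four sides. The frame is 24 mm deep and is made of two full-height vertical stiles with two horizontal rails fitted between them.


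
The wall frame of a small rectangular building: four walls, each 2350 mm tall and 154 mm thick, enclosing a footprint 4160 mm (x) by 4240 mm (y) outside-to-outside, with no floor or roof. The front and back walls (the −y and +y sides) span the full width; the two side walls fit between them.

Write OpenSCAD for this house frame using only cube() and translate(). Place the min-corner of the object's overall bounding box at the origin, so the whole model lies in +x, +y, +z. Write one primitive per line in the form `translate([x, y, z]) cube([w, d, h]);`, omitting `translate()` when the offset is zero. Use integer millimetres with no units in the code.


cube([4160, 154, 2350]);
translate([0, 4086, 0]) cube([4160, 154, 2350]);
translate([0, 154, 0]) cube([154, 3932, 2350]);
translate([4006, 154, 0]) cube([154, 3932, 2350]);


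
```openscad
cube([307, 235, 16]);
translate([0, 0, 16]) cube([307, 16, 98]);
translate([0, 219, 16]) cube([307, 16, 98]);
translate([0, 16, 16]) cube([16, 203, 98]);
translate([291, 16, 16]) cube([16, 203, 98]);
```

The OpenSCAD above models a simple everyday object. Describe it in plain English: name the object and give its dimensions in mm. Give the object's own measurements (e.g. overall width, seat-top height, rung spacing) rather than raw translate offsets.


An open-topped rectangular box: outside dimensions 307×235×114 mm, with a uniform wall and base thickness of 16 mm. The base is a full 307×235 slab on the floor; four walls sit on top of the base. The front and back walls (the −y and +y sides) span the full width; the two side walls fit between them.


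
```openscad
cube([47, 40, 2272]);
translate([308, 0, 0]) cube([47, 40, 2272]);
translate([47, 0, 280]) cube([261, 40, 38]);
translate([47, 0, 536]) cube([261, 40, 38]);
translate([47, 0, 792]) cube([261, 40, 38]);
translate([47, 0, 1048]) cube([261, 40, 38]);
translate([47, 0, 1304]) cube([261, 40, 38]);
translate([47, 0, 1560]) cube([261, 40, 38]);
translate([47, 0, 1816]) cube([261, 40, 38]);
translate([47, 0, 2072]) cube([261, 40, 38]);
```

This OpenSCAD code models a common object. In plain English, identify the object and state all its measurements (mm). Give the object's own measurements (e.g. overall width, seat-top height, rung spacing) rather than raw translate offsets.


A straight ladder. Two 47×40 mm vertical rails, 2272 mm tall, stand 355 mm apart (outside-to-outside) with their front faces coplanar on the −y side. 8 rungs, each 40 mm deep and 38 mm tall, span between the inner faces of the rails, front faces flush with the rails. The lowest rung's underside is at z = 280 mm and rungs are spaced 256 mm apart (underside to underside).


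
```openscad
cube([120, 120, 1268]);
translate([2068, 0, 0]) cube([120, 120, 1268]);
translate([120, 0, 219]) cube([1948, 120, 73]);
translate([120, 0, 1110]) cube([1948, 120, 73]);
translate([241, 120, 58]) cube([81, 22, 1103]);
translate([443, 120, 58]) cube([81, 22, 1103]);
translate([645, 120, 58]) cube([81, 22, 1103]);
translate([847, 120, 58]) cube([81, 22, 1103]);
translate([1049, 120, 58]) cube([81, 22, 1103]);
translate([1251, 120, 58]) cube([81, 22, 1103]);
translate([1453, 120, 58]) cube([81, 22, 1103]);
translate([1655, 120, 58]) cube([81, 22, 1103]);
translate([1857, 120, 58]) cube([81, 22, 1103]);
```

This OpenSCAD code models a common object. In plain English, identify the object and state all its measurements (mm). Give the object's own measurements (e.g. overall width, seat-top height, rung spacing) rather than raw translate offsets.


A fence section. Two 120×120 mm posts, 1268 mm tall, stand on the floor with a clear span of 1948 mm between their inner faces. Two horizontal rails of 120×73 mm section span the gap between the posts with their undersides at z = 219 mm and z = 1110 mm, flush with the posts' −y face. 9 pickets, each 81 mm wide, 22 mm thick and 1103 mm tall, are fixed to the +y face of the rails with their bottoms at z = 58 mm, spaced across the span with a 121 mm gap after the −x post and between neighbouring pickets, with 130 mm left before the +x post.


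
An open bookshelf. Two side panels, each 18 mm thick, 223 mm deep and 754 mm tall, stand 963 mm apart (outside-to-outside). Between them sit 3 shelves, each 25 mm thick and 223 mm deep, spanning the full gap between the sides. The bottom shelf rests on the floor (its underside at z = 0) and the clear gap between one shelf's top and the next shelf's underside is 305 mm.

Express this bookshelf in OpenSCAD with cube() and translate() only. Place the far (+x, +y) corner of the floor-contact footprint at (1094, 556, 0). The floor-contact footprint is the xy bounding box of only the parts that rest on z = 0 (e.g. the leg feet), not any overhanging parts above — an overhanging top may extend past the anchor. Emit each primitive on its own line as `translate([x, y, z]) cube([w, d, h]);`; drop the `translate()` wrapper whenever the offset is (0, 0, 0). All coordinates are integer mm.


translate([131, 333, 0]) cube([18, 223, 754]);
translate([1076, 333, 0]) cube([18, 223, 754]);
translate([149, 333, 0]) cube([927, 223, 25]);
translate([149, 333, 330]) cube([927, 223, 25]);
translate([149, 333, 660]) cube([927, 223, 25]);


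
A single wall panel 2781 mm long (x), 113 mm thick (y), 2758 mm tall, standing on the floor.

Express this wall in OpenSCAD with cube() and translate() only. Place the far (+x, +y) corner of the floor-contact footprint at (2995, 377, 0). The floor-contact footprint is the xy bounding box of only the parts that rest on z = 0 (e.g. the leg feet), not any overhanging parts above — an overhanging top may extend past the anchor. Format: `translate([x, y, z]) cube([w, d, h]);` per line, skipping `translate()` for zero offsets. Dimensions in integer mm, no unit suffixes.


translate([214, 264, 0]) cube([2781, 113, 2758]);


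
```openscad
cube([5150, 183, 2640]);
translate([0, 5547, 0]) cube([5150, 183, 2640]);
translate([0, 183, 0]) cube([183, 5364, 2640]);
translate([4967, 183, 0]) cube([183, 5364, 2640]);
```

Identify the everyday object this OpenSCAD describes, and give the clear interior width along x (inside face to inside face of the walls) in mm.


A house (or room) frame. The interior width is 4784 mm.

Four 2640 mm walls enclosing a rectangle with no floor or roof — a room or house frame. Outside width is 5150 mm and wall thickness is 183 mm, so the interior width is 5150 − 2 × 183 = 4784 mm.


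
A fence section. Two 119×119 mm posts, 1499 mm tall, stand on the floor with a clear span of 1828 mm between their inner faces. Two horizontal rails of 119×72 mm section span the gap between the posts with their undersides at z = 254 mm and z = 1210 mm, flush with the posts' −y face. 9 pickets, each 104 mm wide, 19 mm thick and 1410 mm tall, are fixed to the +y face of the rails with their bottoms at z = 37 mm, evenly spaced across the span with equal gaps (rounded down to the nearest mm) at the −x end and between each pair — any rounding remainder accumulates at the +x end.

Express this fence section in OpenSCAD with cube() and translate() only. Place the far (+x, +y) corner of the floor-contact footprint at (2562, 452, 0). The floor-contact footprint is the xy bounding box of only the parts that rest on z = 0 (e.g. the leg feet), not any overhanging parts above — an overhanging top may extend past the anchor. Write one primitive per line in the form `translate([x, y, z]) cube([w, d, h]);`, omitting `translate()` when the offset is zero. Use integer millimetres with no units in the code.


translate([496, 333, 0]) cube([119, 119, 1499]);
translate([2443, 333, 0]) cube([119, 119, 1499]);
translate([615, 333, 254]) cube([1828, 119, 72]);
translate([615, 333, 1210]) cube([1828, 119, 72]);
translate([704, 452, 37]) cube([104, 19, 1410]);
translate([897, 452, 37]) cube([104, 19, 1410]);
translate([1090, 452, 37]) cube([104, 19, 1410]);
translate([1283, 452, 37]) cube([104, 19, 1410]);
translate([1476, 452, 37]) cube([104, 19, 1410]);
translate([1669, 452, 37]) cube([104, 19, 1410]);
translate([1862, 452, 37]) cube([104, 19, 1410]);
translate([2055, 452, 37]) cube([104, 19, 1410]);
translate([2248, 452, 37]) cube([104, 19, 1410]);


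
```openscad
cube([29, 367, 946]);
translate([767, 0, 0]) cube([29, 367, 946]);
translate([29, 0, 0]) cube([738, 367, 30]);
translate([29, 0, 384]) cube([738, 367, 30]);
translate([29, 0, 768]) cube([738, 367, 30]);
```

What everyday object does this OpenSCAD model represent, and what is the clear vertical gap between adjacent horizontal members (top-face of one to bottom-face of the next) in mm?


A bookshelf. The clear shelf gap is 354 mm.

Two tall side panels with 3 horizontal boards between them — a bookshelf. The first two shelf undersides are at z = 0 and z = 384; with shelf thickness 30, the clear gap is 384 − 0 − 30 = 354 mm.


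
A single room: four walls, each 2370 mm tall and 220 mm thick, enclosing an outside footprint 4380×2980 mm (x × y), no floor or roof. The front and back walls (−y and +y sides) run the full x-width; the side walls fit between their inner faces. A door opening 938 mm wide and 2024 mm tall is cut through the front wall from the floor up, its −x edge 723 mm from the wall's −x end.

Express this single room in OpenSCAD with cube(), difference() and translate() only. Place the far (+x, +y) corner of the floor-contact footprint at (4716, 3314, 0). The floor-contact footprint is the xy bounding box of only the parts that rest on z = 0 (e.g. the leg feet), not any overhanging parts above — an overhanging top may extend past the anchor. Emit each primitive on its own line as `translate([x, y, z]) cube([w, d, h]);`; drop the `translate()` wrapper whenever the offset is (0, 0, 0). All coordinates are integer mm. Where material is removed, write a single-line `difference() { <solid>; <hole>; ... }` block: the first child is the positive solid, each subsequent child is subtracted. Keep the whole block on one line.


difference() { translate([336, 334, 0]) cube([4380, 220, 2370]); translate([1059, 334, 0]) cube([938, 220, 2024]); }
translate([336, 3094, 0]) cube([4380, 220, 2370]);
translate([336, 554, 0]) cube([220, 2540, 2370]);
translate([4496, 554, 0]) cube([220, 2540, 2370]);


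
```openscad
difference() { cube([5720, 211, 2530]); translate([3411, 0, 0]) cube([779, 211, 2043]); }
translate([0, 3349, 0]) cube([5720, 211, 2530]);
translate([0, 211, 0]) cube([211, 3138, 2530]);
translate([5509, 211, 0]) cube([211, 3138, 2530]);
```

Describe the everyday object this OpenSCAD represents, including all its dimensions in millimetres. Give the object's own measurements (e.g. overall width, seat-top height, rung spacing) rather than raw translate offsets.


A single room: four walls, each 2530 mm tall and 211 mm thick, enclosing an outside footprint 5720×3560 mm (x × y), no floor or roof. The front and back walls (−y and +y sides) run the full x-width; the side walls fit between their inner faces. A door opening 779 mm wide and 2043 mm tall is cut through the front wall from the floor up, its −x edge 3411 mm from the wall's −x end.


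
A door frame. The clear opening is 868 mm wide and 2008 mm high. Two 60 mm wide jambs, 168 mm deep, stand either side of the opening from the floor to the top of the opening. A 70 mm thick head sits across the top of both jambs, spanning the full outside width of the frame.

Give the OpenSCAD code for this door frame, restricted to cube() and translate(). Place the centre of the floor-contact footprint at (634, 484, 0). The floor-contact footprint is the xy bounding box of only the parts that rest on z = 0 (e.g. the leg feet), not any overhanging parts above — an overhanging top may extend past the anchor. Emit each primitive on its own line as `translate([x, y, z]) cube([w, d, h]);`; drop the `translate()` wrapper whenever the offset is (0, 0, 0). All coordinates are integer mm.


translate([140, 400, 0]) cube([60, 168, 2008]);
translate([1068, 400, 0]) cube([60, 168, 2008]);
translate([140, 400, 2008]) cube([988, 168, 70]);


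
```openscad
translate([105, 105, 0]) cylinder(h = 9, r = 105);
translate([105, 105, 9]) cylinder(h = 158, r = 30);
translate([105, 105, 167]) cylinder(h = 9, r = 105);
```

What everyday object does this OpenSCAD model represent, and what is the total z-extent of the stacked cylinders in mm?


A spool. The overall height is 176 mm.

Three coaxial cylinders, large–small–large — a spool. Two 9 mm flanges and a 158 mm core give 9 + 158 + 9 = 176 mm.


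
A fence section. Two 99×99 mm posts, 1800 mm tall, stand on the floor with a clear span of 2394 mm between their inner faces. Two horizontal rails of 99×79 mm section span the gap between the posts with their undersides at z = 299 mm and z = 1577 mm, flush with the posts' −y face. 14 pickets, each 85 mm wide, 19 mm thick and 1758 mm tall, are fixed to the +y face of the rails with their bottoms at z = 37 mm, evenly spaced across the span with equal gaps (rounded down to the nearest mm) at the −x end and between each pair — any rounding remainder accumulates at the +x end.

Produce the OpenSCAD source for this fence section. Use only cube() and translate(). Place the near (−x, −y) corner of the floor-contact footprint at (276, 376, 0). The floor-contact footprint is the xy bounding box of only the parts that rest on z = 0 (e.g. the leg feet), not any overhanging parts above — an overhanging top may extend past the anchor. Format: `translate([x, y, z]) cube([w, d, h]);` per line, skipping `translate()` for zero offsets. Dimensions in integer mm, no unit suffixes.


translate([276, 376, 0]) cube([99, 99, 1800]);
translate([2769, 376, 0]) cube([99, 99, 1800]);
translate([375, 376, 299]) cube([2394, 99, 79]);
translate([375, 376, 1577]) cube([2394, 99, 79]);
translate([455, 475, 37]) cube([85, 19, 1758]);
translate([620, 475, 37]) cube([85, 19, 1758]);
translate([785, 475, 37]) cube([85, 19, 1758]);
translate([950, 475, 37]) cube([85, 19, 1758]);
translate([1115, 475, 37]) cube([85, 19, 1758]);
translate([1280, 475, 37]) cube([85, 19, 1758]);
translate([1445, 475, 37]) cube([85, 19, 1758]);
translate([1610, 475, 37]) cube([85, 19, 1758]);
translate([1775, 475, 37]) cube([85, 19, 1758]);
translate([1940, 475, 37]) cube([85, 19, 1758]);
translate([2105, 475, 37]) cube([85, 19, 1758]);
translate([2270, 475, 37]) cube([85, 19, 1758]);
translate([2435, 475, 37]) cube([85, 19, 1758]);
translate([2600, 475, 37]) cube([85, 19, 1758]);


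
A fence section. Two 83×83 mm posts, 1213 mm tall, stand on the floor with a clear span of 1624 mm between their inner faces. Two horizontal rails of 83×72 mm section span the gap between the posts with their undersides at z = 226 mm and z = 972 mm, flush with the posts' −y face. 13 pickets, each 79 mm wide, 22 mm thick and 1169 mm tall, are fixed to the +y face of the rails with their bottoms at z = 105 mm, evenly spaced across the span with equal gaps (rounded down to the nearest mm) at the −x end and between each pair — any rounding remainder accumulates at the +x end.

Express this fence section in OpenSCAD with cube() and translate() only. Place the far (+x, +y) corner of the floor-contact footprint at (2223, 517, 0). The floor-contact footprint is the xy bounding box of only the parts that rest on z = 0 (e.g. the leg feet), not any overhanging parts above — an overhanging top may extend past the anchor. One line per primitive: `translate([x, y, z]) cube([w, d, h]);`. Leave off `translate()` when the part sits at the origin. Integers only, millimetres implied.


translate([433, 434, 0]) cube([83, 83, 1213]);
translate([2140, 434, 0]) cube([83, 83, 1213]);
translate([516, 434, 226]) cube([1624, 83, 72]);
translate([516, 434, 972]) cube([1624, 83, 72]);
translate([558, 517, 105]) cube([79, 22, 1169]);
translate([679, 517, 105]) cube([79, 22, 1169]);
translate([800, 517, 105]) cube([79, 22, 1169]);
translate([921, 517, 105]) cube([79, 22, 1169]);
translate([1042, 517, 105]) cube([79, 22, 1169]);
translate([1163, 517, 105]) cube([79, 22, 1169]);
translate([1284, 517, 105]) cube([79, 22, 1169]);
translate([1405, 517, 105]) cube([79, 22, 1169]);
translate([1526, 517, 105]) cube([79, 22, 1169]);
translate([1647, 517, 105]) cube([79, 22, 1169]);
translate([1768, 517, 105]) cube([79, 22, 1169]);
translate([1889, 517, 105]) cube([79, 22, 1169]);
translate([2010, 517, 105]) cube([79, 22, 1169]);


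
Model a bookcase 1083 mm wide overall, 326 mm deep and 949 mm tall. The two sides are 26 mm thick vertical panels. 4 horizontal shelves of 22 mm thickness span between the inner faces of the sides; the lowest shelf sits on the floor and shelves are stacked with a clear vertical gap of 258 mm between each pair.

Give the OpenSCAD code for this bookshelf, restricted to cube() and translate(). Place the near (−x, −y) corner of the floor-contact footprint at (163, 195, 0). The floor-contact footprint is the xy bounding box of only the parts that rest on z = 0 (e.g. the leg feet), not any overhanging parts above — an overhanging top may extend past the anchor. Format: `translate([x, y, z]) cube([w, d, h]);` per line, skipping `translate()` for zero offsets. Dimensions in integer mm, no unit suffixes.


translate([163, 195, 0]) cube([26, 326, 949]);
translate([1220, 195, 0]) cube([26, 326, 949]);
translate([189, 195, 0]) cube([1031, 326, 22]);
translate([189, 195, 280]) cube([1031, 326, 22]);
translate([189, 195, 560]) cube([1031, 326, 22]);
translate([189, 195, 840]) cube([1031, 326, 22]);


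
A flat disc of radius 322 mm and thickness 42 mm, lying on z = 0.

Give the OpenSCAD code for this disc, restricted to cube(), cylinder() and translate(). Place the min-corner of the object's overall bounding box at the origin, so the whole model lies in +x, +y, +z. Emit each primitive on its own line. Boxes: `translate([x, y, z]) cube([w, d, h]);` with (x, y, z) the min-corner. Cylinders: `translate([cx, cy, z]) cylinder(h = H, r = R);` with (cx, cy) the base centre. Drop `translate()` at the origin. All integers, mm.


translate([322, 322, 0]) cylinder(h = 42, r = 322);


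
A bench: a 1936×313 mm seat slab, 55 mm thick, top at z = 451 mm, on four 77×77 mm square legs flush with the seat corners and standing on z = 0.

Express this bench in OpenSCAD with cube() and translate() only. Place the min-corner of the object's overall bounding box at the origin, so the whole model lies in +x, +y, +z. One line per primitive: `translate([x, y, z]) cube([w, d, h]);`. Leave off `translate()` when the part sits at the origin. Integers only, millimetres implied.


translate([0, 0, 396]) cube([1936, 313, 55]);
cube([77, 77, 396]);
translate([0, 236, 0]) cube([77, 77, 396]);
translate([1859, 0, 0]) cube([77, 77, 396]);
translate([1859, 236, 0]) cube([77, 77, 396]);


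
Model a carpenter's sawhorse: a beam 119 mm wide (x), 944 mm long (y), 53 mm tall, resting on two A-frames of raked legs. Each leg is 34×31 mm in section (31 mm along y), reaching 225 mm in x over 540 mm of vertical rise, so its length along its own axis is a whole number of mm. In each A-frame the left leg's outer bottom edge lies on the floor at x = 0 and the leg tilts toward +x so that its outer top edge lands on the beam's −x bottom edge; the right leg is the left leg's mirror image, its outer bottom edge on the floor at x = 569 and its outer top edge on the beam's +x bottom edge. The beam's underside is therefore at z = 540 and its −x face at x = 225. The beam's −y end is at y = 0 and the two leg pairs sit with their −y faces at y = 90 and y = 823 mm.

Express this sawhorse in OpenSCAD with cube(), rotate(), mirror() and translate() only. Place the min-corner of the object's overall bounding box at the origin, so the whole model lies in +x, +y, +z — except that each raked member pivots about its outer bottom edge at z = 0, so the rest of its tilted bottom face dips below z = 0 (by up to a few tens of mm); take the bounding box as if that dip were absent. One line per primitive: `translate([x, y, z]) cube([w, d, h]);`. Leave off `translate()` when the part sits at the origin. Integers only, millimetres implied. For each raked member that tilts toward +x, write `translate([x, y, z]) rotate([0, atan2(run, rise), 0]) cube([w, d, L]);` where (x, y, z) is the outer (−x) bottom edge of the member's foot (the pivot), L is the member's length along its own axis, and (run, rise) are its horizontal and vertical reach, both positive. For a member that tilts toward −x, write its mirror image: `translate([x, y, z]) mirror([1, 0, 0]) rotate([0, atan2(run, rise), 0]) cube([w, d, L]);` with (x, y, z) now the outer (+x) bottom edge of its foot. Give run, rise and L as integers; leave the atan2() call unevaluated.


// leg length = √(225² + 540²) = 585
// right-leg outer foot x = 2·225 + 119 = 569
// beam min-corner = (225, 0, 540)
translate([225, 0, 540]) cube([119, 944, 53]);
translate([0, 90, 0]) rotate([0, atan2(225, 540), 0]) cube([34, 31, 585]);
translate([569, 90, 0]) mirror([1, 0, 0]) rotate([0, atan2(225, 540), 0]) cube([34, 31, 585]);
translate([0, 823, 0]) rotate([0, atan2(225, 540), 0]) cube([34, 31, 585]);
translate([569, 823, 0]) mirror([1, 0, 0]) rotate([0, atan2(225, 540), 0]) cube([34, 31, 585]);


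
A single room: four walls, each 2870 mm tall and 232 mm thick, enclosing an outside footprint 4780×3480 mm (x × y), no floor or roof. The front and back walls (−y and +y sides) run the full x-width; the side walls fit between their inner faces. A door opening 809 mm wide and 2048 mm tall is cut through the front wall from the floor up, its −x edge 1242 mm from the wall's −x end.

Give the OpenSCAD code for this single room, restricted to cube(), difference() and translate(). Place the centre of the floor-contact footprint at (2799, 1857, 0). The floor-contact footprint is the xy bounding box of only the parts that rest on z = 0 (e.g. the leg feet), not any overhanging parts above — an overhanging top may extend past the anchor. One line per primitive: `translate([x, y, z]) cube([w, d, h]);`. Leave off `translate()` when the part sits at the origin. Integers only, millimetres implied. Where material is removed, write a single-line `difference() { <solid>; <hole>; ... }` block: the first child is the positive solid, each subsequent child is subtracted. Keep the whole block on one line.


difference() { translate([409, 117, 0]) cube([4780, 232, 2870]); translate([1651, 117, 0]) cube([809, 232, 2048]); }
translate([409, 3365, 0]) cube([4780, 232, 2870]);
translate([409, 349, 0]) cube([232, 3016, 2870]);
translate([4957, 349, 0]) cube([232, 3016, 2870]);


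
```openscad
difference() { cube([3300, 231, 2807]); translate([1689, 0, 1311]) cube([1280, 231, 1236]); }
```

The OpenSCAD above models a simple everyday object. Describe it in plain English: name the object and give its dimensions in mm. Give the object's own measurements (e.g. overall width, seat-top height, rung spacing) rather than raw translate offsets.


A wall 3300 mm long (x), 231 mm thick (y), 2807 mm tall, with a rectangular window opening cut through it. The opening is 1280 mm wide and 1236 mm tall; its sill is at z = 1311 mm and its near (−x) edge is 1689 mm from the wall's −x end. The opening passes through the full wall thickness.


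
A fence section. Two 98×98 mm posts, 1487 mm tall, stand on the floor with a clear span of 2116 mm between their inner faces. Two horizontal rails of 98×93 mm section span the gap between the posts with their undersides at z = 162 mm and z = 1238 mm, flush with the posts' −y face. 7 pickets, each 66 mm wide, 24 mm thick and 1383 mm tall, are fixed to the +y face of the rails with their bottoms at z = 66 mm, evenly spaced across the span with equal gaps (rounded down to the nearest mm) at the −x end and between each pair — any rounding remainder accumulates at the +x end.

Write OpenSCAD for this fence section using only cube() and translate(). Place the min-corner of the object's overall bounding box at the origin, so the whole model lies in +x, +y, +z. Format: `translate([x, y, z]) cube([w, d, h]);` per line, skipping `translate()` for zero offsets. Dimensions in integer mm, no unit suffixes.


cube([98, 98, 1487]);
translate([2214, 0, 0]) cube([98, 98, 1487]);
translate([98, 0, 162]) cube([2116, 98, 93]);
translate([98, 0, 1238]) cube([2116, 98, 93]);
translate([304, 98, 66]) cube([66, 24, 1383]);
translate([576, 98, 66]) cube([66, 24, 1383]);
translate([848, 98, 66]) cube([66, 24, 1383]);
translate([1120, 98, 66]) cube([66, 24, 1383]);
translate([1392, 98, 66]) cube([66, 24, 1383]);
translate([1664, 98, 66]) cube([66, 24, 1383]);
translate([1936, 98, 66]) cube([66, 24, 1383]);


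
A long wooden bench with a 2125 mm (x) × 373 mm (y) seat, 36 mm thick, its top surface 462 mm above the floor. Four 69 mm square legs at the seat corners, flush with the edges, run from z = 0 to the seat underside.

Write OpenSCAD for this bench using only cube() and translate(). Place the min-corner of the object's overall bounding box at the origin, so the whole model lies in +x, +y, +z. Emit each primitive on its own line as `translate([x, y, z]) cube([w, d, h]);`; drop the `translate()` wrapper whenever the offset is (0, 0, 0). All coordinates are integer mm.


translate([0, 0, 426]) cube([2125, 373, 36]);
cube([69, 69, 426]);
translate([0, 304, 0]) cube([69, 69, 426]);
translate([2056, 0, 0]) cube([69, 69, 426]);
translate([2056, 304, 0]) cube([69, 69, 426]);


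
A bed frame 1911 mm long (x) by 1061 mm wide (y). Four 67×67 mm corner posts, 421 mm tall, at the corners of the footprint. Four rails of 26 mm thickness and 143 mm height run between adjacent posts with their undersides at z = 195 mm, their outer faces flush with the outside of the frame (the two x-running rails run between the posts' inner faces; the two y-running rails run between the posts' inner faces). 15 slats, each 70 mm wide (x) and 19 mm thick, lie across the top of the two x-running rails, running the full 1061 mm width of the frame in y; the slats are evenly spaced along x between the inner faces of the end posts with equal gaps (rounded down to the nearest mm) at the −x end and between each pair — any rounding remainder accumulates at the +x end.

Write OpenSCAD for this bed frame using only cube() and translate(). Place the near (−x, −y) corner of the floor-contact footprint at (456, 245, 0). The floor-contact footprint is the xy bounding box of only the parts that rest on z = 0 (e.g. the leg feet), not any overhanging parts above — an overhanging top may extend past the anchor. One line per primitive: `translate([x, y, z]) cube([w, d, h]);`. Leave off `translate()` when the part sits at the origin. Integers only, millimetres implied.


// slat z = rail_z + rail_h = 195 + 143 = 338
// slat gap = ⌊(1777 − 15·70) / 16⌋ = 45
translate([456, 245, 0]) cube([67, 67, 421]);
translate([456, 1239, 0]) cube([67, 67, 421]);
translate([2300, 245, 0]) cube([67, 67, 421]);
translate([2300, 1239, 0]) cube([67, 67, 421]);
translate([523, 245, 195]) cube([1777, 26, 143]);
translate([523, 1280, 195]) cube([1777, 26, 143]);
translate([456, 312, 195]) cube([26, 927, 143]);
translate([2341, 312, 195]) cube([26, 927, 143]);
translate([568, 245, 338]) cube([70, 1061, 19]);
translate([683, 245, 338]) cube([70, 1061, 19]);
translate([798, 245, 338]) cube([70, 1061, 19]);
translate([913, 245, 338]) cube([70, 1061, 19]);
translate([1028, 245, 338]) cube([70, 1061, 19]);
translate([1143, 245, 338]) cube([70, 1061, 19]);
translate([1258, 245, 338]) cube([70, 1061, 19]);
translate([1373, 245, 338]) cube([70, 1061, 19]);
translate([1488, 245, 338]) cube([70, 1061, 19]);
translate([1603, 245, 338]) cube([70, 1061, 19]);
translate([1718, 245, 338]) cube([70, 1061, 19]);
translate([1833, 245, 338]) cube([70, 1061, 19]);
translate([1948, 245, 338]) cube([70, 1061, 19]);
translate([2063, 245, 338]) cube([70, 1061, 19]);
translate([2178, 245, 338]) cube([70, 1061, 19]);


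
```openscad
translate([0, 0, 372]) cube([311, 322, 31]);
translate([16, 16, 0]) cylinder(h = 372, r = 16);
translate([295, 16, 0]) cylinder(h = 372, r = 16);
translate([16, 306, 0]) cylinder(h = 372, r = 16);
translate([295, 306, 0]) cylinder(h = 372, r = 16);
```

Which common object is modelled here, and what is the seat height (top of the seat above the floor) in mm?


A stool. The seat height is 403 mm.

A 311×322×31 slab at z = 372 on four corner cylinders — a stool. The seat top is 372 + 31 = 403 mm.


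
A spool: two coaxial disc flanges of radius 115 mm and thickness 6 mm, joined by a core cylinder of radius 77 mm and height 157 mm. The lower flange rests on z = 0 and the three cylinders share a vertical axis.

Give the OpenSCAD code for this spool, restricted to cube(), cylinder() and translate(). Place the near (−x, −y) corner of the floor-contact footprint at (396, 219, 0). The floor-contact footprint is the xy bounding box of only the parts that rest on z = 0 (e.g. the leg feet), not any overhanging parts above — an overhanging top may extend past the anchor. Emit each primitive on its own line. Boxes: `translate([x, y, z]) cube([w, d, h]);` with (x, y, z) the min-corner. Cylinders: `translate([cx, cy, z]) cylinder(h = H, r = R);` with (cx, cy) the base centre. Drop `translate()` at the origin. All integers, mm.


translate([511, 334, 0]) cylinder(h = 6, r = 115);
translate([511, 334, 6]) cylinder(h = 157, r = 77);
translate([511, 334, 163]) cylinder(h = 6, r = 115);


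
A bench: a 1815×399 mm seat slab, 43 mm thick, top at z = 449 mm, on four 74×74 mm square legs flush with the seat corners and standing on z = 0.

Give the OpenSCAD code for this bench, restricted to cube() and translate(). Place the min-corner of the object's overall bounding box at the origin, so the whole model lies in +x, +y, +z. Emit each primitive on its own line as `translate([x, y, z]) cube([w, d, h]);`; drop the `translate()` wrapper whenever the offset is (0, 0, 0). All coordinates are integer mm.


translate([0, 0, 406]) cube([1815, 399, 43]);
cube([74, 74, 406]);
translate([0, 325, 0]) cube([74, 74, 406]);
translate([1741, 0, 0]) cube([74, 74, 406]);
translate([1741, 325, 0]) cube([74, 74, 406]);


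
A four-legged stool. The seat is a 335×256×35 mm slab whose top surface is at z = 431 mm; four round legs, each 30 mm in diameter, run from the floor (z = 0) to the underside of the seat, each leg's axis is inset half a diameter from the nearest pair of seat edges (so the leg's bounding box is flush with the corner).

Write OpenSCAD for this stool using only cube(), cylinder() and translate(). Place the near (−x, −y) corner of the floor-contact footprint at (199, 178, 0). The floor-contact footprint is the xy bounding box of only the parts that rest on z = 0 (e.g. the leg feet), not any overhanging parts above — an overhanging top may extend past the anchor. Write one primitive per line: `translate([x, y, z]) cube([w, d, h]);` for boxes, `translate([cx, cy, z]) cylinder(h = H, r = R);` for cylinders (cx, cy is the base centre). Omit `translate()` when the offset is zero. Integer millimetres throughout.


translate([199, 178, 396]) cube([335, 256, 35]);
translate([214, 193, 0]) cylinder(h = 396, r = 15);
translate([519, 193, 0]) cylinder(h = 396, r = 15);
translate([214, 419, 0]) cylinder(h = 396, r = 15);
translate([519, 419, 0]) cylinder(h = 396, r = 15);


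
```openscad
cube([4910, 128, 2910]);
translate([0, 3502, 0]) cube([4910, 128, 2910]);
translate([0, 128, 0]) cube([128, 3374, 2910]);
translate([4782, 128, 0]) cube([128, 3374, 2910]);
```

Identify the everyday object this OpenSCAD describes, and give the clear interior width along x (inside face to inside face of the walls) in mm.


A house (or room) frame. The interior width is 4654 mm.

Four 2910 mm walls enclosing a rectangle with no floor or roof — a room or house frame. Outside width is 4910 mm and wall thickness is 128 mm, so the interior width is 4910 − 2 × 128 = 4654 mm.


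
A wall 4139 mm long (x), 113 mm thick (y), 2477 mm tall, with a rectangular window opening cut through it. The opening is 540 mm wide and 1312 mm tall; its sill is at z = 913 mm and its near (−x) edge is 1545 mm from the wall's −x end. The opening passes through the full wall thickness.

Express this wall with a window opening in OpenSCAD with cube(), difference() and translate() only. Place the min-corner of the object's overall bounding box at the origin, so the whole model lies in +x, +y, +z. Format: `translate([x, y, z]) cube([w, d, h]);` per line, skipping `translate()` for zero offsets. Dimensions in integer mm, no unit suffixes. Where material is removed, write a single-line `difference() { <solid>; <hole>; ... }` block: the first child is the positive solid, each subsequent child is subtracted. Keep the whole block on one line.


difference() { cube([4139, 113, 2477]); translate([1545, 0, 913]) cube([540, 113, 1312]); }


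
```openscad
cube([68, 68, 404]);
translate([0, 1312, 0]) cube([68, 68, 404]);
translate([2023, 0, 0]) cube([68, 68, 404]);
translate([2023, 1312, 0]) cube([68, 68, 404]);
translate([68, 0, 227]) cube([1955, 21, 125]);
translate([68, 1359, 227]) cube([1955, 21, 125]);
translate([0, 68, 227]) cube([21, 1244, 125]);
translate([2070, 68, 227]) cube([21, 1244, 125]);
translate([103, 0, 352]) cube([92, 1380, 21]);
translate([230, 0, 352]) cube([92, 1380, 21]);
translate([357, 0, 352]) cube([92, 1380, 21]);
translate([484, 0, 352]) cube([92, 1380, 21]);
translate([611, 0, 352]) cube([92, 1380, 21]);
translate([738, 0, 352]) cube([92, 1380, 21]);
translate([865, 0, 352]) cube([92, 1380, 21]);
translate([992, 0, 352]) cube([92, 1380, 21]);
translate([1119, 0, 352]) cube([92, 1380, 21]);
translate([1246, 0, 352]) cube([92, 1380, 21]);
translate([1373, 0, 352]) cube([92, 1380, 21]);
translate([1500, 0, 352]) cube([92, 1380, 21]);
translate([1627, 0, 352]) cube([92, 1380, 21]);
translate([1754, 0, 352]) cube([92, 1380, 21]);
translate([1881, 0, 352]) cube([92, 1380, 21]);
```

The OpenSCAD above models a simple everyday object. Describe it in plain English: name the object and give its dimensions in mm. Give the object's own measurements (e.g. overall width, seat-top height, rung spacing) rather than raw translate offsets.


A bed frame 2091 mm long (x) by 1380 mm wide (y). Four 68×68 mm corner posts, 404 mm tall, at the corners of the footprint. Four rails of 21 mm thickness and 125 mm height run between adjacent posts with their undersides at z = 227 mm, their outer faces flush with the outside of the frame (the two x-running rails run between the posts' inner faces; the two y-running rails run between the posts' inner faces). 15 slats, each 92 mm wide (x) and 21 mm thick, lie across the top of the two x-running rails, running the full 1380 mm width of the frame in y; along x they sit between the end posts with a 35 mm gap after the −x posts and between neighbouring slats, leaving 50 mm before the +x posts.


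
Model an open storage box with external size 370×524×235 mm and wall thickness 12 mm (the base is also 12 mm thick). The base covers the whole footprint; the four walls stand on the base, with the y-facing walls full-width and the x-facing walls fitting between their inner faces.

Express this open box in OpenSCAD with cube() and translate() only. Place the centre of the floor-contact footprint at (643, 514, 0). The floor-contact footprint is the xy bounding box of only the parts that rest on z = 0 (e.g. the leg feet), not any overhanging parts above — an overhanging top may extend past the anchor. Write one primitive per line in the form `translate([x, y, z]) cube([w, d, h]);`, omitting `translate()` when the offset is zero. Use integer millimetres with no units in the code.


translate([458, 252, 0]) cube([370, 524, 12]);
translate([458, 252, 12]) cube([370, 12, 223]);
translate([458, 764, 12]) cube([370, 12, 223]);
translate([458, 264, 12]) cube([12, 500, 223]);
translate([816, 264, 12]) cube([12, 500, 223]);


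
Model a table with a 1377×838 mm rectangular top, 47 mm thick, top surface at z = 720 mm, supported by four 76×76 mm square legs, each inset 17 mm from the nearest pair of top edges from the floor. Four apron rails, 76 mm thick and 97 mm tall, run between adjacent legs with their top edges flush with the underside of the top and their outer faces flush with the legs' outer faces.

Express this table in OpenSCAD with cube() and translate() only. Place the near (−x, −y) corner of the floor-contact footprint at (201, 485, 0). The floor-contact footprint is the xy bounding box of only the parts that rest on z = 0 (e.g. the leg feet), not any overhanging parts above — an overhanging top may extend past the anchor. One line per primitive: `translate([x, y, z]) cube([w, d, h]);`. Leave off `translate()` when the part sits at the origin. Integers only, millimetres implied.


translate([184, 468, 673]) cube([1377, 838, 47]);
translate([201, 485, 0]) cube([76, 76, 673]);
translate([1468, 485, 0]) cube([76, 76, 673]);
translate([201, 1213, 0]) cube([76, 76, 673]);
translate([1468, 1213, 0]) cube([76, 76, 673]);
translate([277, 485, 576]) cube([1191, 76, 97]);
translate([277, 1213, 576]) cube([1191, 76, 97]);
translate([201, 561, 576]) cube([76, 652, 97]);
translate([1468, 561, 576]) cube([76, 652, 97]);


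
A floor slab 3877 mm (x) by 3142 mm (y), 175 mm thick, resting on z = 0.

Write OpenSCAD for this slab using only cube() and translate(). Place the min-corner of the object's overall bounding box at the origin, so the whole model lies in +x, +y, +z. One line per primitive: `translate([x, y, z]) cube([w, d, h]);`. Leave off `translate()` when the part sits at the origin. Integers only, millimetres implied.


cube([3877, 3142, 175]);
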